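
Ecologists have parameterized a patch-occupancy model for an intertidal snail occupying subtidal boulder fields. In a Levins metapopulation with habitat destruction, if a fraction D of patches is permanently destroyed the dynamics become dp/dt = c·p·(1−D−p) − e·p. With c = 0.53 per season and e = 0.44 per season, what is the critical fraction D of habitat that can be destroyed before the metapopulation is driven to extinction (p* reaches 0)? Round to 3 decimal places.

The nontrivial equilibrium is p* = (1−D) − e/c; extinction occurs when this hits zero.
So D_crit = 1 − e/c = 1 − 0.44/0.53 = 1 − 0.8302 = 0.1698.
Note this equals the original equilibrium occupancy — the Levins extinction-debt result.

0.170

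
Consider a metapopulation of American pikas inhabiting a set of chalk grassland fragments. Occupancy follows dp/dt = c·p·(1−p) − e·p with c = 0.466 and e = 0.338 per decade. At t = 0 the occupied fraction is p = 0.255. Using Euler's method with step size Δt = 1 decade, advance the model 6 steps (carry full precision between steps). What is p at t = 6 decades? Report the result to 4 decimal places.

0.2656

Update rule: p ← p + [c·p·(1−p) − e·p]·Δt with Δt = 1.
p: 0.25500 → 0.25734  (Δp = +0.00234)
p: 0.25734 → 0.25942  (Δp = +0.00208)
p: 0.25942 → 0.26126  (Δp = +0.00184)
p: 0.26126 → 0.26290  (Δp = +0.00163)
p: 0.26290 → 0.26434  (Δp = +0.00144)
p: 0.26434 → 0.26561  (Δp = +0.00127)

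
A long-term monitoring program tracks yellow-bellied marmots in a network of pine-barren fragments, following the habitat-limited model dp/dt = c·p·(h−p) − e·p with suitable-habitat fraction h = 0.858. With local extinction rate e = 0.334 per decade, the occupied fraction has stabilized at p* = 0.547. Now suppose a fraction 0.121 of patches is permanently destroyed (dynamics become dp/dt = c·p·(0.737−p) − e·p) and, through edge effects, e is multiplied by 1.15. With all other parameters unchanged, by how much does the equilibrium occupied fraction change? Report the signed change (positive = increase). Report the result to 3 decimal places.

-0.168

Balance c(h−p*) = e gives c = e/(0.858 − 0.54700) = 0.334/0.31100 = 1.07395.
New p* = 0.737 − e/c = 0.737 − 0.38410/1.07395 = 0.37935.
Δp* = 0.37935 − 0.54700 = -0.16765.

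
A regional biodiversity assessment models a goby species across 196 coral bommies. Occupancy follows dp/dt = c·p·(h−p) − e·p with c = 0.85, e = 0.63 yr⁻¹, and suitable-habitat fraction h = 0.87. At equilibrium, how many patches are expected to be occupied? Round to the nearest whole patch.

25

p* = h − e/c = 0.87 − 0.7412 = 0.1288.
Expected occupied patches = N × p* = 196 × 0.1288 = 25.25 ≈ 25.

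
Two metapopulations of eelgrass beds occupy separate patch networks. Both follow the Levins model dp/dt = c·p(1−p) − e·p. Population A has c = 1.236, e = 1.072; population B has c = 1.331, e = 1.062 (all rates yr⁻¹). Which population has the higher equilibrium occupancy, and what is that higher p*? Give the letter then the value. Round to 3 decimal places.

A: p*_A = 1 − 1.072/1.236 = 0.1327.
B: p*_B = 1 − 1.062/1.331 = 0.2021.
B is higher at 0.2021.

B, 0.202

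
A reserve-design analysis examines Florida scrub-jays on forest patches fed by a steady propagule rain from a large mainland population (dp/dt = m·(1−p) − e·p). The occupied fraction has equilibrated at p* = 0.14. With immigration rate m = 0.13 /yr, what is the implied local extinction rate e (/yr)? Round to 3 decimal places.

0.799

At equilibrium m(1−p*) = e·p*, so e = m(1−p*)/p*.
e = 0.13 × 0.8600 / 0.14 = 0.7986.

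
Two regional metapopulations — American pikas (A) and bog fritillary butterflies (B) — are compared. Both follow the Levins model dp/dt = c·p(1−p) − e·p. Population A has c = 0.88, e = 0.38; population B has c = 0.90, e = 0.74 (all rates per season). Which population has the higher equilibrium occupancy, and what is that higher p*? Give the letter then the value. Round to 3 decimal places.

A: p*_A = 1 − 0.38/0.88 = 0.5682.
B: p*_B = 1 − 0.74/0.90 = 0.1778.
A is higher at 0.5682.

A, 0.568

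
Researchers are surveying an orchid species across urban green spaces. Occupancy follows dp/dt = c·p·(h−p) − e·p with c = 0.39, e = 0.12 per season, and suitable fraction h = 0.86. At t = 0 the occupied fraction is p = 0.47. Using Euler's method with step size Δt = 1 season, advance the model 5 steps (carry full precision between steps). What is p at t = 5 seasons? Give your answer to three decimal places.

Update rule: p ← p + [c·p·(h−p) − e·p]·Δt with Δt = 1.
step 1: Δp = +0.01509, p = 0.48509
step 2: Δp = +0.01272, p = 0.49780
step 3: Δp = +0.01058, p = 0.50839
step 4: Δp = +0.00871, p = 0.51709
step 5: Δp = +0.00710, p = 0.52420

0.524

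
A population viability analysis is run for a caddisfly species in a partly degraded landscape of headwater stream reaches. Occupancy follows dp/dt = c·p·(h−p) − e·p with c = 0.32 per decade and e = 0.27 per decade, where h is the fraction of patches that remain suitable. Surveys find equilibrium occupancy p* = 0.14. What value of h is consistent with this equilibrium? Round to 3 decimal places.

0.984

At equilibrium c(h−p*) = e, so h = p* + e/c.
h = 0.14 + 0.27/0.32 = 0.14 + 0.8438 = 0.9838.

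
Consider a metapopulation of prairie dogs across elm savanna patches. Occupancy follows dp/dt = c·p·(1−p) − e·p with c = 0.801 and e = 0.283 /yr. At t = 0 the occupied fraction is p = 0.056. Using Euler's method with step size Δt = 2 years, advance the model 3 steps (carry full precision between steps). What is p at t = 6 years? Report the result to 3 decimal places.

Update rule: p ← p + [c·p·(1−p) − e·p]·Δt with Δt = 2.
  1  |  dp/dt·Δt = +0.052992  |  p_1 = 0.108992
  2  |  dp/dt·Δt = +0.093885  |  p_2 = 0.202877
  3  |  dp/dt·Δt = +0.144244  |  p_3 = 0.347121

0.347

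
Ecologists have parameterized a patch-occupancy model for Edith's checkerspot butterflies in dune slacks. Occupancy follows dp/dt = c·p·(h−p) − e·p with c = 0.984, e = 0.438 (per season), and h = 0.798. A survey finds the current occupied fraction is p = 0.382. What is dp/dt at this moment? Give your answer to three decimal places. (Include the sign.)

Colonization term: c·p·(h−p) = 0.984×0.382×0.4160 = 0.15637.
Extinction term: e·p = 0.16732.
dp/dt = 0.15637 − 0.16732 = -0.01095.

-0.011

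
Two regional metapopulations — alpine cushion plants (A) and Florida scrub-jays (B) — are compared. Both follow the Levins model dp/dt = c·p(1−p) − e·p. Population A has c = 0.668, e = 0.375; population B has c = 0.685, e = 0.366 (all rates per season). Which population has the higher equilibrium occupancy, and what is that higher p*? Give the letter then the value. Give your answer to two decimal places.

B, 0.47

A: p*_A = 1 − 0.375/0.668 = 0.4386.
B: p*_B = 1 − 0.366/0.685 = 0.4657.
B is higher at 0.4657.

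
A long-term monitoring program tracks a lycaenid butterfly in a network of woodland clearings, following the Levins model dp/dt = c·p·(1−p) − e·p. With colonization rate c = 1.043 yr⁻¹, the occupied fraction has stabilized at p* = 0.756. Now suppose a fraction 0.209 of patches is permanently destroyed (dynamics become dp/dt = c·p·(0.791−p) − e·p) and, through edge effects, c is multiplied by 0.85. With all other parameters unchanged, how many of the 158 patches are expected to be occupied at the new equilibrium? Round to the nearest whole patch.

80

Balance c(1−p*) = e gives e = 1.043×(1 − 0.75600) = 0.25449.
New p* = 0.791 − e/c = 0.791 − 0.25449/0.88655 = 0.50394.
Expected occupied = 158 × 0.50394 = 79.62 ≈ 80.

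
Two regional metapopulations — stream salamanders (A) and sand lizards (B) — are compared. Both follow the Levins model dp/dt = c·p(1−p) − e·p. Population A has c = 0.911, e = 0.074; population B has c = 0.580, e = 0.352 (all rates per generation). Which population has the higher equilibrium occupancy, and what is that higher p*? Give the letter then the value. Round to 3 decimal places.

A, 0.919

A: p*_A = 1 − 0.074/0.911 = 0.9188.
B: p*_B = 1 − 0.352/0.580 = 0.3931.
A is higher at 0.9188.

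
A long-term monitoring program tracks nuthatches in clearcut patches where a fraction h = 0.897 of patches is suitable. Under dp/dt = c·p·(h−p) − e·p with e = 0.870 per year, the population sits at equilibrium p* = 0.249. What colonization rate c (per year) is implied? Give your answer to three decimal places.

At equilibrium c(h−p*) = e, so c = e/(h−p*).
c = 0.870/(0.897 − 0.249) = 0.870/0.6480 = 1.3426.

1.343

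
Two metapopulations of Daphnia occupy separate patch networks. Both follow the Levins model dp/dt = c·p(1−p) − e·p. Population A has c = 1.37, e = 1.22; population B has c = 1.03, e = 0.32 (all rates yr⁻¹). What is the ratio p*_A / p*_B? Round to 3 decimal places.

0.159

A: p*_A = 1 − 1.22/1.37 = 0.1095.
B: p*_B = 1 − 0.32/1.03 = 0.6893.
p*_A / p*_B = 0.1095/0.6893 = 0.1588.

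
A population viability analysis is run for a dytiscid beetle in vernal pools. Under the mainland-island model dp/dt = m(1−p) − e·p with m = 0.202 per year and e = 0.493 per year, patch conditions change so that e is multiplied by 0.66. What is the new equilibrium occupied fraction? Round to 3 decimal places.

Before: p* = 0.202/(0.202+0.493) = 0.2906.
After: m = 0.202, e = 0.32538; p* = 0.202/0.5274 = 0.3830.

0.383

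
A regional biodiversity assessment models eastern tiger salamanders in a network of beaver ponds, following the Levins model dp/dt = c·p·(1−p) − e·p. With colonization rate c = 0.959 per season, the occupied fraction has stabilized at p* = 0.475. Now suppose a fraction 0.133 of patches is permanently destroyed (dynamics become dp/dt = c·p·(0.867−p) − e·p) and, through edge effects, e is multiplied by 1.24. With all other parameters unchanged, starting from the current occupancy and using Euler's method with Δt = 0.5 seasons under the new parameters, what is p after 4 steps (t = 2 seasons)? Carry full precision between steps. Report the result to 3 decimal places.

0.325

Balance c(1−p*) = e gives e = 0.959×(1 − 0.47500) = 0.50348.
Starting from p₀ = 0.47500; update p ← p + (dp/dt)·Δt with the new parameters.
t = 0.5: p = 0.47500 + (-0.05899) = 0.41601
t = 1: p = 0.41601 + (-0.03990) = 0.37611
t = 1.5: p = 0.37611 + (-0.02888) = 0.34724
t = 2: p = 0.34724 + (-0.02185) = 0.32539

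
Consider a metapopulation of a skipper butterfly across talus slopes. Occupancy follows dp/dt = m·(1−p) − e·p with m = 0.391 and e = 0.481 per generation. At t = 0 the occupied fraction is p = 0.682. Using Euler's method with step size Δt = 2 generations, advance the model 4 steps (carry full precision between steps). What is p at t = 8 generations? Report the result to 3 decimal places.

Update rule: p ← p + [m·(1−p) − e·p]·Δt with Δt = 2.
step 1: Δp = -0.40741, p = 0.27459
step 2: Δp = +0.30311, p = 0.57770
step 3: Δp = -0.22551, p = 0.35219
step 4: Δp = +0.16778, p = 0.51997

0.520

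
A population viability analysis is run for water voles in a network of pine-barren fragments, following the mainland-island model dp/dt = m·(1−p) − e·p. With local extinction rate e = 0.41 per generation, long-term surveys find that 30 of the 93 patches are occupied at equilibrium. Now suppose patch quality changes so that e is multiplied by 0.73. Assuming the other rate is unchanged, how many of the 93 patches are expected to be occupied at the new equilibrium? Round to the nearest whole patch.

37

Observed p* = 30/93 = 0.32258.
Balance m(1−p*) = e·p* gives m = e·p*/(1−p*) = 0.41×0.32258/0.67742 = 0.19524.
New p* = m/(m+e) = 0.19524/(0.19524+0.29930) = 0.39479.
Expected occupied = 93 × 0.39479 = 36.72 ≈ 37.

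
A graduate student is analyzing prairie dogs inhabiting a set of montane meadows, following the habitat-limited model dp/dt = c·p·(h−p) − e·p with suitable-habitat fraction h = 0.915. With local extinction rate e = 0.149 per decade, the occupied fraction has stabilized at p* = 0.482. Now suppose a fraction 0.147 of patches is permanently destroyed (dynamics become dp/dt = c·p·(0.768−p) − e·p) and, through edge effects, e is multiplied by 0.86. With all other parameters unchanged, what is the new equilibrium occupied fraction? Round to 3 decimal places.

Balance c(h−p*) = e gives c = e/(0.915 − 0.48200) = 0.149/0.43300 = 0.34411.
New p* = 0.768 − e/c = 0.768 − 0.12814/0.34411 = 0.39562.

0.396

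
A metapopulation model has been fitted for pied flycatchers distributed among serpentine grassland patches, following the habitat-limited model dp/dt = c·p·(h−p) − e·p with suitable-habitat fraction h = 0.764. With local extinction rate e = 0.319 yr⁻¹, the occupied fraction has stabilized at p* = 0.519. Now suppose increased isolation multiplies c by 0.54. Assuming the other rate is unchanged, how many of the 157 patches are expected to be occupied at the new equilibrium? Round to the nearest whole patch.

49

Balance c(h−p*) = e gives c = e/(0.764 − 0.51900) = 0.319/0.24500 = 1.30204.
New p* = 0.764 − e/c = 0.764 − 0.31900/0.70310 = 0.31029.
Expected occupied = 157 × 0.31029 = 48.72 ≈ 49.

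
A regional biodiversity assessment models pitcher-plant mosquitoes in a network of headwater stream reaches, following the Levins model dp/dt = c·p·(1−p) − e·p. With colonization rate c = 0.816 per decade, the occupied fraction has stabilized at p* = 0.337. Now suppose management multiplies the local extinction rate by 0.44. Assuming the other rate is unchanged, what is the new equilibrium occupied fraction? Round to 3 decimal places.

Balance c(1−p*) = e gives e = 0.816×(1 − 0.33700) = 0.54101.
New p* = 1 − e/c = 1 − 0.23804/0.81600 = 0.70828.

0.708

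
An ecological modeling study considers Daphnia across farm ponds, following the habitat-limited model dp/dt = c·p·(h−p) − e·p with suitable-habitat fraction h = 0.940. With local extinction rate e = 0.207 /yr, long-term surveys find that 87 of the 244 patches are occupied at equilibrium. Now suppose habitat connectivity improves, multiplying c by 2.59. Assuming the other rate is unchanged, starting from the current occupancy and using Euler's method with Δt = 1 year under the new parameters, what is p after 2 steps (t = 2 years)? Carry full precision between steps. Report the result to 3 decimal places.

0.579

Observed p* = 87/244 = 0.35656.
Balance c(h−p*) = e gives c = e/(0.94 − 0.35656) = 0.207/0.58344 = 0.35479.
Starting from p₀ = 0.35656; update p ← p + (dp/dt)·Δt with the new parameters.
  1  |  dp/dt·Δt = +0.117354  |  p_1 = 0.473911
  2  |  dp/dt·Δt = +0.104873  |  p_2 = 0.578784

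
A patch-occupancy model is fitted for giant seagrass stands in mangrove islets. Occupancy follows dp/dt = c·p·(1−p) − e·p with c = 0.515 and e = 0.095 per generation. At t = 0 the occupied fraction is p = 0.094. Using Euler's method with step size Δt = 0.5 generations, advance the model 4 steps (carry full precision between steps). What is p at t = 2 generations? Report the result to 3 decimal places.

Update rule: p ← p + [c·p·(1−p) − e·p]·Δt with Δt = 0.5.
p: 0.09400 → 0.11146  (Δp = +0.01746)
p: 0.11146 → 0.13167  (Δp = +0.02021)
p: 0.13167 → 0.15486  (Δp = +0.02319)
p: 0.15486 → 0.18121  (Δp = +0.02635)

0.181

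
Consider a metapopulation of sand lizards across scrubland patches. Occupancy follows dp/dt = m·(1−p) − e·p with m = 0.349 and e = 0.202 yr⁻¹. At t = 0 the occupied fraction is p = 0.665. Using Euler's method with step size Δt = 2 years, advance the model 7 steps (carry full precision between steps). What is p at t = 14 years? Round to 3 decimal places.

Update rule: p ← p + [m·(1−p) − e·p]·Δt with Δt = 2.
t = 2: p = 0.66500 + (-0.03483) = 0.63017
t = 4: p = 0.63017 + (+0.00355) = 0.63372
t = 6: p = 0.63372 + (-0.00036) = 0.63336
t = 8: p = 0.63336 + (+0.00004) = 0.63340
t = 10: p = 0.63340 + (-0.00000) = 0.63339
t = 12: p = 0.63339 + (+0.00000) = 0.63339
t = 14: p = 0.63339 + (-0.00000) = 0.63339

0.633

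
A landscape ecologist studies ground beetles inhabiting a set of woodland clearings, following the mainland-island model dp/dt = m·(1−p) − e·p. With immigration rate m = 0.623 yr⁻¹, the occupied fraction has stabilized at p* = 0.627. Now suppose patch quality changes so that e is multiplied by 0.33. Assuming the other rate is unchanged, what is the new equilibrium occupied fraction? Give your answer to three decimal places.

0.836

Balance m(1−p*) = e·p* gives e = m(1−p*)/p* = 0.623×0.37300/0.62700 = 0.37062.
New p* = m/(m+e) = 0.62300/(0.62300+0.12230) = 0.83591.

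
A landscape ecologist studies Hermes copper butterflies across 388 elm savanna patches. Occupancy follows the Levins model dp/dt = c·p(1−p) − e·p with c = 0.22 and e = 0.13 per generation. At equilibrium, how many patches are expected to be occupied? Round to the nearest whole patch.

p* = 1 − e/c = 1 − 0.13/0.22 = 0.4091.
Expected occupied patches = N × p* = 388 × 0.4091 = 158.73 ≈ 159.

159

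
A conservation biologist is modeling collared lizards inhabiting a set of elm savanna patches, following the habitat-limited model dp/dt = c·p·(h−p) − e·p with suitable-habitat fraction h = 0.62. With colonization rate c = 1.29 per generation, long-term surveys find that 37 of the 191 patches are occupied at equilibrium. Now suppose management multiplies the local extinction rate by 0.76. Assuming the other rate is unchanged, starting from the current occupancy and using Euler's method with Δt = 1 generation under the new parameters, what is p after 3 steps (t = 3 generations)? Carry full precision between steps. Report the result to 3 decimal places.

0.258

Observed p* = 37/191 = 0.19372.
Balance c(h−p*) = e gives e = 1.29×(0.62 − 0.19372) = 0.54990.
Starting from p₀ = 0.19372; update p ← p + (dp/dt)·Δt with the new parameters.
t = 1: p = 0.19372 + (+0.02557) = 0.21928
t = 2: p = 0.21928 + (+0.02171) = 0.24099
t = 3: p = 0.24099 + (+0.01711) = 0.25810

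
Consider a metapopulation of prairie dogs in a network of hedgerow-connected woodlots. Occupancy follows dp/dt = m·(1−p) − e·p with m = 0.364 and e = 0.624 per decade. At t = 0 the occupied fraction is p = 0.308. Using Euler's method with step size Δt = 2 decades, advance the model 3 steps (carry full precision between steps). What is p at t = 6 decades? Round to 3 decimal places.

Update rule: p ← p + [m·(1−p) − e·p]·Δt with Δt = 2.
  1  |  dp/dt·Δt = +0.119392  |  p_1 = 0.427392
  2  |  dp/dt·Δt = -0.116527  |  p_2 = 0.310865
  3  |  dp/dt·Δt = +0.113730  |  p_3 = 0.424595

0.425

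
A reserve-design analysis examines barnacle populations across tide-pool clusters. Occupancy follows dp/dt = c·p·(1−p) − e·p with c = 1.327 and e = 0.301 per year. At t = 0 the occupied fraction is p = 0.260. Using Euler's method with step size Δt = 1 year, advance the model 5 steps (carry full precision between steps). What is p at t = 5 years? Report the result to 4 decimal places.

0.7732

Update rule: p ← p + [c·p·(1−p) − e·p]·Δt with Δt = 1.
step 1: Δp = +0.17705, p = 0.43705
step 2: Δp = +0.19494, p = 0.63199
step 3: Δp = +0.11840, p = 0.75039
step 4: Δp = +0.02268, p = 0.77308
step 5: Δp = +0.00010, p = 0.77318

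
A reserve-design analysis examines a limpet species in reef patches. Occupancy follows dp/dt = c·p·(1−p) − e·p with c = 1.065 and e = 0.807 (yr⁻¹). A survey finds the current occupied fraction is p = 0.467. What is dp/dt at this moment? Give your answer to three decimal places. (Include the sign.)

-0.112

Colonization term: c·p·(1−p) = 1.065×0.467×0.5330 = 0.26509.
Extinction term: e·p = 0.37687.
dp/dt = 0.26509 − 0.37687 = -0.11178.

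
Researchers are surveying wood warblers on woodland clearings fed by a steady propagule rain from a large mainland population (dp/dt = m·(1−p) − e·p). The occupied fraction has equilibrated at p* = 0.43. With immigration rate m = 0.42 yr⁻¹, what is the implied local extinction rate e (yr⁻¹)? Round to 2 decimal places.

At equilibrium m(1−p*) = e·p*, so e = m(1−p*)/p*.
e = 0.42 × 0.5700 / 0.43 = 0.5567.

0.56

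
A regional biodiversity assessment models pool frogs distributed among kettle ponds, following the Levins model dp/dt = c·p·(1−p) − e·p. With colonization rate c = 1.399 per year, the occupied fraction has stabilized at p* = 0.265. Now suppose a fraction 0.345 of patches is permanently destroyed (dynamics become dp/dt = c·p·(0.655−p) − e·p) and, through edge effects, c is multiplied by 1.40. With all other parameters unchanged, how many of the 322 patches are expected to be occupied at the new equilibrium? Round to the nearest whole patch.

Balance c(1−p*) = e gives e = 1.399×(1 − 0.26500) = 1.02826.
New p* = 0.655 − e/c = 0.655 − 1.02826/1.95860 = 0.13000.
Expected occupied = 322 × 0.13000 = 41.86 ≈ 42.

42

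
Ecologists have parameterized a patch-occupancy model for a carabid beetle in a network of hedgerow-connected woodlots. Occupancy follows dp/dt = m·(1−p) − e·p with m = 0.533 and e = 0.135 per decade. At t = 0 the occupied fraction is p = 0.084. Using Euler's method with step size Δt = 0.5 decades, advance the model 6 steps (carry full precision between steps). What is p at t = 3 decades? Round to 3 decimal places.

Update rule: p ← p + [m·(1−p) − e·p]·Δt with Δt = 0.5.
t = 0.5: p = 0.08400 + (+0.23844) = 0.32244
t = 1: p = 0.32244 + (+0.15880) = 0.48125
t = 1.5: p = 0.48125 + (+0.10576) = 0.58701
t = 2: p = 0.58701 + (+0.07044) = 0.65745
t = 2.5: p = 0.65745 + (+0.04691) = 0.70436
t = 3: p = 0.70436 + (+0.03124) = 0.73560

0.736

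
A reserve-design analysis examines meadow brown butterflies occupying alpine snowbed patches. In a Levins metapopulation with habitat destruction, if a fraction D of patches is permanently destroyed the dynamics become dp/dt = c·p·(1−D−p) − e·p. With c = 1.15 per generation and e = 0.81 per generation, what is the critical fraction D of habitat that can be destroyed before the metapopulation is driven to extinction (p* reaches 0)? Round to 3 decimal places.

0.296

The nontrivial equilibrium is p* = (1−D) − e/c; extinction occurs when this hits zero.
So D_crit = 1 − e/c = 1 − 0.81/1.15 = 1 − 0.7043 = 0.2957.
Note this equals the original equilibrium occupancy — the Levins extinction-debt result.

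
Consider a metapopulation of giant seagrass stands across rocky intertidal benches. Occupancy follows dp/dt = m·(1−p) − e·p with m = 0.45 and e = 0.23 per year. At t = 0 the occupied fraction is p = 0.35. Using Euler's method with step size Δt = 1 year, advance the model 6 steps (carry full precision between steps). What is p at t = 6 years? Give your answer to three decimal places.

0.661

Update rule: p ← p + [m·(1−p) − e·p]·Δt with Δt = 1.
t = 1: p = 0.35000 + (+0.21200) = 0.56200
t = 2: p = 0.56200 + (+0.06784) = 0.62984
t = 3: p = 0.62984 + (+0.02171) = 0.65155
t = 4: p = 0.65155 + (+0.00695) = 0.65850
t = 5: p = 0.65850 + (+0.00222) = 0.66072
t = 6: p = 0.66072 + (+0.00071) = 0.66143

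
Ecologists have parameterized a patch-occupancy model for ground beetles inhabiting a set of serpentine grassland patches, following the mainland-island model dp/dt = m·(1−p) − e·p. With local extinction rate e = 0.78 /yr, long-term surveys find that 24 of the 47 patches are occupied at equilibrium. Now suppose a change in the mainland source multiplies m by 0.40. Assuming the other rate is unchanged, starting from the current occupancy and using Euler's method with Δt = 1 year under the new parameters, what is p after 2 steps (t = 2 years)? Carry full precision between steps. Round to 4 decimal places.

Observed p* = 24/47 = 0.51064.
Balance m(1−p*) = e·p* gives m = e·p*/(1−p*) = 0.78×0.51064/0.48936 = 0.81391.
Starting from p₀ = 0.51064; update p ← p + (dp/dt)·Δt with the new parameters.
  1  |  dp/dt·Δt = -0.238979  |  p_1 = 0.271660
  2  |  dp/dt·Δt = +0.025228  |  p_2 = 0.296887

0.2969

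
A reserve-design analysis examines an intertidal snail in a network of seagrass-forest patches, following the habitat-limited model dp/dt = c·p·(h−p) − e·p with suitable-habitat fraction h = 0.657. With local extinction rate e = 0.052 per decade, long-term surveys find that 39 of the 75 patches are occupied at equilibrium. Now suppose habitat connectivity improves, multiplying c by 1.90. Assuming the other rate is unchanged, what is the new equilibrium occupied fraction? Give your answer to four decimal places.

0.5849

Observed p* = 39/75 = 0.52000.
Balance c(h−p*) = e gives c = e/(0.657 − 0.52000) = 0.052/0.13700 = 0.37956.
New p* = 0.657 − e/c = 0.657 − 0.05200/0.72116 = 0.58489.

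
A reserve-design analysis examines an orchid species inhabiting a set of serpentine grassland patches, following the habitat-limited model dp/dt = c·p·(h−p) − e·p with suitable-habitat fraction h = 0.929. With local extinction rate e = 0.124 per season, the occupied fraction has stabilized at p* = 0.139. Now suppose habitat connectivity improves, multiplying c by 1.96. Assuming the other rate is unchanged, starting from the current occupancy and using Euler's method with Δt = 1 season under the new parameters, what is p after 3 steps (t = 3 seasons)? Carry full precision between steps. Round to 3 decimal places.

Balance c(h−p*) = e gives c = e/(0.929 − 0.13900) = 0.124/0.79000 = 0.15696.
Starting from p₀ = 0.13900; update p ← p + (dp/dt)·Δt with the new parameters.
  1  |  dp/dt·Δt = +0.016547  |  p_1 = 0.155547
  2  |  dp/dt·Δt = +0.017724  |  p_2 = 0.173271
  3  |  dp/dt·Δt = +0.018799  |  p_3 = 0.192070

0.192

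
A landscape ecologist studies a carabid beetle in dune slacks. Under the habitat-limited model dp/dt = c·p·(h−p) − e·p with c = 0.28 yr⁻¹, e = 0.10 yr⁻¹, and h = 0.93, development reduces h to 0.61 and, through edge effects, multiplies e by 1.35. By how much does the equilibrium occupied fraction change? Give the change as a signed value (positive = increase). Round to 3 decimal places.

Before: p* = h − e/c = 0.93 − 0.10/0.28 = 0.93 − 0.3571 = 0.5729.
After: c = 0.28, e = 0.135, h = 0.61; p* = 0.61 − 0.135/0.28 = 0.1279.
Δp* = 0.1279 − 0.5729 = -0.4450.

-0.445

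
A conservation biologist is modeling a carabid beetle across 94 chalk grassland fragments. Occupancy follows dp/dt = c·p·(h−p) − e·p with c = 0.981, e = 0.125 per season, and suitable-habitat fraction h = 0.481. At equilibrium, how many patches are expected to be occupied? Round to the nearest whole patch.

p* = h − e/c = 0.481 − 0.1274 = 0.3536.
Expected occupied patches = N × p* = 94 × 0.3536 = 33.24 ≈ 33.

33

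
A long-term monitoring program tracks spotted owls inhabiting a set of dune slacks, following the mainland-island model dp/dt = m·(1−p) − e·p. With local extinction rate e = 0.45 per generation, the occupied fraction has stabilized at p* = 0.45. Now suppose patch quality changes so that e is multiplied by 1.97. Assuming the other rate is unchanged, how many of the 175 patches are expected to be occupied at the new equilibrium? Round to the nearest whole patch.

Balance m(1−p*) = e·p* gives m = e·p*/(1−p*) = 0.45×0.45000/0.55000 = 0.36818.
New p* = m/(m+e) = 0.36818/(0.36818+0.88650) = 0.29345.
Expected occupied = 175 × 0.29345 = 51.35 ≈ 51.

51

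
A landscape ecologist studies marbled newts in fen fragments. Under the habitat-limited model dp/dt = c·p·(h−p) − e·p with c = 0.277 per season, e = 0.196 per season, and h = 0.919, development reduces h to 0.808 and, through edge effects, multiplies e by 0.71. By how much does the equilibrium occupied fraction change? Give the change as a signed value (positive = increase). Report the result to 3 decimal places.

Before: p* = h − e/c = 0.919 − 0.196/0.277 = 0.919 − 0.7076 = 0.2114.
After: c = 0.277, e = 0.13916, h = 0.808; p* = 0.808 − 0.13916/0.277 = 0.3056.
Δp* = 0.3056 − 0.2114 = +0.0942.

0.094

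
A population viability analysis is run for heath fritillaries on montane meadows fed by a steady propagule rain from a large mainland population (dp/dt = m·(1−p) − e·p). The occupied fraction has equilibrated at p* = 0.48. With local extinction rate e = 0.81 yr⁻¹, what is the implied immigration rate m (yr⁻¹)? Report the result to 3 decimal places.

0.748

At equilibrium m(1−p*) = e·p*, so m = e·p*/(1−p*).
m = 0.81 × 0.48 / 0.5200 = 0.3888/0.5200 = 0.7477.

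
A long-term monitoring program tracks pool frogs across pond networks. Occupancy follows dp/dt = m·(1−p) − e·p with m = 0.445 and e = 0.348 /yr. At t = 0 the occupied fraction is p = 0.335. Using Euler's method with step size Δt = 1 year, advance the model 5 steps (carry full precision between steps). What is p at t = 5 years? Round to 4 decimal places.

Update rule: p ← p + [m·(1−p) − e·p]·Δt with Δt = 1.
  1  |  dp/dt·Δt = +0.179345  |  p_1 = 0.514345
  2  |  dp/dt·Δt = +0.037124  |  p_2 = 0.551469
  3  |  dp/dt·Δt = +0.007685  |  p_3 = 0.559154
  4  |  dp/dt·Δt = +0.001591  |  p_4 = 0.560745
  5  |  dp/dt·Δt = +0.000329  |  p_5 = 0.561074

0.5611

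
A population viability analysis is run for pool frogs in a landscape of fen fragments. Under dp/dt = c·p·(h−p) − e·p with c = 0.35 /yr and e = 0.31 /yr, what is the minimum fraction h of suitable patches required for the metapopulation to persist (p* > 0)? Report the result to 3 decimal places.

p* = h − e/c is positive only when h > e/c.
h_min = e/c = 0.31/0.35 = 0.8857.

0.886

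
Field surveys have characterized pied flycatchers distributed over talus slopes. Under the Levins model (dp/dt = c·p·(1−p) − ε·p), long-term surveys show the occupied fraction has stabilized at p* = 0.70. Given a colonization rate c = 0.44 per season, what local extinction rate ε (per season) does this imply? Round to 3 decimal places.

0.132

At equilibrium c(1−p*) = ε.
ε = 0.44 × (1 − 0.70) = 0.44 × 0.3000 = 0.1320.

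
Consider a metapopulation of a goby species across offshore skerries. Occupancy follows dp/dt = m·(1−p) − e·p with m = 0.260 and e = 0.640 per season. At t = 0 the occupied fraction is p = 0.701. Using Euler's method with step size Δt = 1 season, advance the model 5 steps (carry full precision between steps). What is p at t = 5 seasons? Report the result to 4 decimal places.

Update rule: p ← p + [m·(1−p) − e·p]·Δt with Δt = 1.
p: 0.70100 → 0.33010  (Δp = -0.37090)
p: 0.33010 → 0.29301  (Δp = -0.03709)
p: 0.29301 → 0.28930  (Δp = -0.00371)
p: 0.28930 → 0.28893  (Δp = -0.00037)
p: 0.28893 → 0.28889  (Δp = -0.00004)

0.2889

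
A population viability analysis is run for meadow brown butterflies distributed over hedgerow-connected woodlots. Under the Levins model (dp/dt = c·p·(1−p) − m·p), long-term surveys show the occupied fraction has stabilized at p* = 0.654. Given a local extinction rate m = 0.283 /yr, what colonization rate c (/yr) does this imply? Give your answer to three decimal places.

0.818

At equilibrium c(1−p*) = m, so c = m/(1−p*).
c = 0.283/(1 − 0.654) = 0.283/0.3460 = 0.8179.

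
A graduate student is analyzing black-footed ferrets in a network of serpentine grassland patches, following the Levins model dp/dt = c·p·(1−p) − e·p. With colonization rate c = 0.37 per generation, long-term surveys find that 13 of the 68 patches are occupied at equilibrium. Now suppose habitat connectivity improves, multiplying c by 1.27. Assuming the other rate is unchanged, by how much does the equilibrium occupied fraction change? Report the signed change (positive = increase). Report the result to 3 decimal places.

Observed p* = 13/68 = 0.19118.
Balance c(1−p*) = e gives e = 0.37×(1 − 0.19118) = 0.29926.
New p* = 1 − e/c = 1 − 0.29926/0.46990 = 0.36314.
Δp* = 0.36314 − 0.19118 = +0.17196.

0.172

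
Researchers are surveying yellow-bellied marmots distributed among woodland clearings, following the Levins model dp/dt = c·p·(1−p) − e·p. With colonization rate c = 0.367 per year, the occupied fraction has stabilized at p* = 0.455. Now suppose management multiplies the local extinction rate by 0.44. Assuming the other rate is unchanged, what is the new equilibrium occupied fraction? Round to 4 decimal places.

Balance c(1−p*) = e gives e = 0.367×(1 − 0.45500) = 0.20001.
New p* = 1 − e/c = 1 − 0.08800/0.36700 = 0.76022.

0.7602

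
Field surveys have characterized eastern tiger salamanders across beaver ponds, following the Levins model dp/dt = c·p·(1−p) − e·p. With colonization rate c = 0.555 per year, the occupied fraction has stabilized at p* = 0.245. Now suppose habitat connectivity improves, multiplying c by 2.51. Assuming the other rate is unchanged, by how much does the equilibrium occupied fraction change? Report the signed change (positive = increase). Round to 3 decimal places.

Balance c(1−p*) = e gives e = 0.555×(1 − 0.24500) = 0.41903.
New p* = 1 − e/c = 1 − 0.41903/1.39305 = 0.69920.
Δp* = 0.69920 − 0.24500 = +0.45420.

0.454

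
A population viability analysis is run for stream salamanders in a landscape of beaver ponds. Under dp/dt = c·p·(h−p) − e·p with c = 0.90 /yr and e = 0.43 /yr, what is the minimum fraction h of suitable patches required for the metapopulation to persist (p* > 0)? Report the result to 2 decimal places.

0.48

p* = h − e/c is positive only when h > e/c.
h_min = e/c = 0.43/0.90 = 0.4778.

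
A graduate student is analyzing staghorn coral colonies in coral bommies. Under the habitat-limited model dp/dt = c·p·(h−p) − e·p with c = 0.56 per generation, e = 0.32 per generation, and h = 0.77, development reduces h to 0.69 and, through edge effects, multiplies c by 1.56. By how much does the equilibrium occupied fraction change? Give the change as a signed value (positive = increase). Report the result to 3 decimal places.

0.125

Before: p* = h − e/c = 0.77 − 0.32/0.56 = 0.77 − 0.5714 = 0.1986.
After: c = 0.8736, e = 0.32, h = 0.69; p* = 0.69 − 0.32/0.8736 = 0.3237.
Δp* = 0.3237 − 0.1986 = +0.1251.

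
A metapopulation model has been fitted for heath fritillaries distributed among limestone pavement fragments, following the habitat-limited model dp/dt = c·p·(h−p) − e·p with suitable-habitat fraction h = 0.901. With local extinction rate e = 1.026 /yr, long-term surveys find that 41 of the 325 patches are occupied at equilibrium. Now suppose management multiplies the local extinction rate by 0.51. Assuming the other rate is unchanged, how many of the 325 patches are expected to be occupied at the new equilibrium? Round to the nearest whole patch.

164

Observed p* = 41/325 = 0.12615.
Balance c(h−p*) = e gives c = e/(0.901 − 0.12615) = 1.026/0.77485 = 1.32413.
New p* = 0.901 − e/c = 0.901 − 0.52326/1.32413 = 0.50583.
Expected occupied = 325 × 0.50583 = 164.39 ≈ 164.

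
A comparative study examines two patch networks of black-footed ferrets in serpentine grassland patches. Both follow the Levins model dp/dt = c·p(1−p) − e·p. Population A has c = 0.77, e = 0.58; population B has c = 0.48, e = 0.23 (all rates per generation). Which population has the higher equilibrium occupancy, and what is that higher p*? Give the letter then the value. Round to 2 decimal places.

A: p*_A = 1 − 0.58/0.77 = 0.2468.
B: p*_B = 1 − 0.23/0.48 = 0.5208.
B is higher at 0.5208.

B, 0.52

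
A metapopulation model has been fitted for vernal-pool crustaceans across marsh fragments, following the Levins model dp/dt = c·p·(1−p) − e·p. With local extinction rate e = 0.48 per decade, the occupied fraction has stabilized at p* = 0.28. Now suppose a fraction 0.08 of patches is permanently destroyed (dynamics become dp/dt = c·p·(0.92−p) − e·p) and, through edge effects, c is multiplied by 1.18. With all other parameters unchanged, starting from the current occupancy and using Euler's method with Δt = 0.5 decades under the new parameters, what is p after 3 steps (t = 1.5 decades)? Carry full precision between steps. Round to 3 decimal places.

Balance c(1−p*) = e gives c = e/(1 − 0.28000) = 0.48/0.72000 = 0.66667.
Starting from p₀ = 0.28000; update p ← p + (dp/dt)·Δt with the new parameters.
t = 0.5: p = 0.28000 + (+0.00329) = 0.28329
t = 1: p = 0.28329 + (+0.00296) = 0.28624
t = 1.5: p = 0.28624 + (+0.00266) = 0.28890

0.289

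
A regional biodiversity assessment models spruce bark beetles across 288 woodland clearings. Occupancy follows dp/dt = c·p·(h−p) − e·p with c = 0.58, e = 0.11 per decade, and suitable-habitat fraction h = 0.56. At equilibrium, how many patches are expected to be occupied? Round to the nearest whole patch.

p* = h − e/c = 0.56 − 0.1897 = 0.3703.
Expected occupied patches = N × p* = 288 × 0.3703 = 106.66 ≈ 107.

107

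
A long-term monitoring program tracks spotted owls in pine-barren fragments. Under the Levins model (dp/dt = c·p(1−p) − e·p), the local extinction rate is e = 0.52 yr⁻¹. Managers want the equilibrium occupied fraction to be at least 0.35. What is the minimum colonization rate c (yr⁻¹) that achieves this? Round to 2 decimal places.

0.80

p* = 1 − e/c ≥ 0.35 requires e/c ≤ 0.6500, i.e. c ≥ e/0.6500.
c_min = 0.52/0.6500 = 0.8000.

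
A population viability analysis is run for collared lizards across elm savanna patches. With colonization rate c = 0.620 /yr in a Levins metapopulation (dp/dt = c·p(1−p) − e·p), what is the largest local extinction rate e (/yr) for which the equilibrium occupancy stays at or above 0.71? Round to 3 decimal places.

1 − e/c ≥ 0.71 ⇒ e ≤ c(1 − 0.71) = 0.620 × 0.2900.
e_max = 0.1798.

0.180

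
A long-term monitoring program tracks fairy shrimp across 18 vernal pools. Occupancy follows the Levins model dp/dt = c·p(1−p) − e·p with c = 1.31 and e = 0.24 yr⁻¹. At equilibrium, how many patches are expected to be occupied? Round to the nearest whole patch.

15

p* = 1 − e/c = 1 − 0.24/1.31 = 0.8168.
Expected occupied patches = N × p* = 18 × 0.8168 = 14.70 ≈ 15.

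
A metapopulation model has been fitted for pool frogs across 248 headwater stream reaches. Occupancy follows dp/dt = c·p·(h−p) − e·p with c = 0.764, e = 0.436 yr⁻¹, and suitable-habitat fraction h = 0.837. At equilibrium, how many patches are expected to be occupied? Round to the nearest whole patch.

66

p* = h − e/c = 0.837 − 0.5707 = 0.2663.
Expected occupied patches = N × p* = 248 × 0.2663 = 66.05 ≈ 66.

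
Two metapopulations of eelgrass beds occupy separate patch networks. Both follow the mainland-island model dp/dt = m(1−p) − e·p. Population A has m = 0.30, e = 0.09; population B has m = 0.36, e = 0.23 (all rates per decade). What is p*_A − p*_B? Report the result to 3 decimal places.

A: p*_A = m/(m+e) = 0.30/0.3900 = 0.7692.
B: p*_B = 0.36/0.5900 = 0.6102.
p*_A − p*_B = 0.7692 − 0.6102 = 0.1591.

0.159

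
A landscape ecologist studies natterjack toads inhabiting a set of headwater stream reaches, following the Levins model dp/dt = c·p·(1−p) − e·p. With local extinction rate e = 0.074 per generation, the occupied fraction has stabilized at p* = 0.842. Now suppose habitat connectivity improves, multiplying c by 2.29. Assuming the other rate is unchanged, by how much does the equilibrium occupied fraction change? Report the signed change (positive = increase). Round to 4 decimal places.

0.0890

Balance c(1−p*) = e gives c = e/(1 − 0.84200) = 0.074/0.15800 = 0.46835.
New p* = 1 − e/c = 1 − 0.07400/1.07252 = 0.93100.
Δp* = 0.93100 − 0.84200 = +0.08900.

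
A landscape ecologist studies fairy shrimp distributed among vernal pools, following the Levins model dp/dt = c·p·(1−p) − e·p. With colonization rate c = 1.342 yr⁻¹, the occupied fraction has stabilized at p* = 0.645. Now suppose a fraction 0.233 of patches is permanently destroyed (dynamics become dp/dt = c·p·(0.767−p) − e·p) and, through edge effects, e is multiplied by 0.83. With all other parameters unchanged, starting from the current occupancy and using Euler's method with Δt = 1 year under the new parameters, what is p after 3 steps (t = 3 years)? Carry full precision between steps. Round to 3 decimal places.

Balance c(1−p*) = e gives e = 1.342×(1 − 0.64500) = 0.47641.
Starting from p₀ = 0.64500; update p ← p + (dp/dt)·Δt with the new parameters.
p: 0.64500 → 0.49556  (Δp = -0.14944)
p: 0.49556 → 0.48012  (Δp = -0.01543)
p: 0.48012 → 0.47511  (Δp = -0.00501)

0.475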